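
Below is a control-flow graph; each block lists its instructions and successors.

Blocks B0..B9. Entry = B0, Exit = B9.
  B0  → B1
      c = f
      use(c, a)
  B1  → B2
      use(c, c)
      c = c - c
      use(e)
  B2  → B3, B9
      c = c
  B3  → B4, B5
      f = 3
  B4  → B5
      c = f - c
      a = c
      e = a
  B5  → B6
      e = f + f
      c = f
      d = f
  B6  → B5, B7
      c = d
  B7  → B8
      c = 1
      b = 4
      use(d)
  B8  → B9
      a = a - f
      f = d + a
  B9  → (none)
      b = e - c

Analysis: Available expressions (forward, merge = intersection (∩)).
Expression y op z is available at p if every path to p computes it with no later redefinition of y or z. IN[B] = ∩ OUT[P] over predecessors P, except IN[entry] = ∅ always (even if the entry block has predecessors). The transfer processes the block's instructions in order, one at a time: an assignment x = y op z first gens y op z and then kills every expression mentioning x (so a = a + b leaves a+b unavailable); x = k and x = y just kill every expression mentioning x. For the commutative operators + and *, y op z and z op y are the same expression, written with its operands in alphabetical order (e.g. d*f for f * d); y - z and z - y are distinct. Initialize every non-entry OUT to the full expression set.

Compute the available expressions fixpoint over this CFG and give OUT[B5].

Answer: {f+f}

Derivation:
Per-block solution:
  B0:  IN={}  OUT={}
  B1:  IN={}  OUT={}
  B2:  IN={}  OUT={}
  B3:  IN={}  OUT={}
  B4:  IN={}  OUT={}
  B5:  IN={}  OUT={f+f}
  B6:  IN={f+f}  OUT={f+f}
  B7:  IN={f+f}  OUT={f+f}
  B8:  IN={f+f}  OUT={a+d}
  B9:  IN={}  OUT={e-c}

Merge at B5: IN[B5] = OUT[B3] ∩ OUT[B4] ∩ OUT[B6] = {}
Applying B5's transfer function to that IN value gives OUT[B5] (row B5 above).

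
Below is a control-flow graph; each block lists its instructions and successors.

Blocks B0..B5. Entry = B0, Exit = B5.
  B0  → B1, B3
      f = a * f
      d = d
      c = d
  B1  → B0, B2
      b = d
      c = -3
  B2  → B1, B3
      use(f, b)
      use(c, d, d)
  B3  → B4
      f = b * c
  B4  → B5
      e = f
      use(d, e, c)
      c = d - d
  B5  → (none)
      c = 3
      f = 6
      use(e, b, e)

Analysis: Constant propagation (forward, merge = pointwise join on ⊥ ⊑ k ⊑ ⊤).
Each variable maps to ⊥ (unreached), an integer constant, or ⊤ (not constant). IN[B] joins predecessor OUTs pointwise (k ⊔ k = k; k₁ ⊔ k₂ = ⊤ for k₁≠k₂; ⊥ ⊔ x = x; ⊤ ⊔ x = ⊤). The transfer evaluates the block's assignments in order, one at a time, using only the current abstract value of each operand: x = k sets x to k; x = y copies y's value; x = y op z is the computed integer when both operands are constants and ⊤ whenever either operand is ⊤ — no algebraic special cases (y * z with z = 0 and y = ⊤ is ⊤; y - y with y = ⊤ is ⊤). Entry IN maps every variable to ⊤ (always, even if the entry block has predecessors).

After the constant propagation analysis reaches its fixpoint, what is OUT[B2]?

Answer: {a: ⊤, b: ⊤, c: -3, d: ⊤, e: ⊤, f: ⊤}

Derivation:
Fixpoint table:
  B0:   IN=(all ⊤)   OUT=(all ⊤)
  B1:   IN=(all ⊤)   OUT={c:-3; rest ⊤}
  B2:   IN={c:-3; rest ⊤}   OUT={c:-3; rest ⊤}
  B3:   IN=(all ⊤)   OUT=(all ⊤)
  B4:   IN=(all ⊤)   OUT=(all ⊤)
  B5:   IN=(all ⊤)   OUT={c:3, f:6; rest ⊤}

Merge at B2: IN[B2] = OUT[B1] = {a: ⊤, b: ⊤, c: -3, d: ⊤, e: ⊤, f: ⊤}
Applying B2's transfer function to that IN value gives OUT[B2] (row B2 above).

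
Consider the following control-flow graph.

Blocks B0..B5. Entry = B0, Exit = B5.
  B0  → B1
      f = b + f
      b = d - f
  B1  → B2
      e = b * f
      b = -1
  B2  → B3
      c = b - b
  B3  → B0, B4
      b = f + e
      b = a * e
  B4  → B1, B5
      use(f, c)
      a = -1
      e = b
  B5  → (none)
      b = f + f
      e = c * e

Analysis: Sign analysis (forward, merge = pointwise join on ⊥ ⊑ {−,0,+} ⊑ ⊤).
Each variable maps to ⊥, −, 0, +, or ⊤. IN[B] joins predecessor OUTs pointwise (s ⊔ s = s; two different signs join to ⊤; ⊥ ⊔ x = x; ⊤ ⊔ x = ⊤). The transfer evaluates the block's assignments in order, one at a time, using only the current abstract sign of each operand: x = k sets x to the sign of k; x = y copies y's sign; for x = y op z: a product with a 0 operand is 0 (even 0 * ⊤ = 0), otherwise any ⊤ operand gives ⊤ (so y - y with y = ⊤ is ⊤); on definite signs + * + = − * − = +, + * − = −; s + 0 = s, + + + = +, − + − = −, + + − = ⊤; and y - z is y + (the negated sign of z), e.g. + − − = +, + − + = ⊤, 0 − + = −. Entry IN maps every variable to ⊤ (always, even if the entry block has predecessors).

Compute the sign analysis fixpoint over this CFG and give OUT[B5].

Per-block solution:
  B0:   IN=(all ⊤)   OUT=(all ⊤)
  B1:   IN=(all ⊤)   OUT={b:-; rest ⊤}
  B2:   IN={b:-; rest ⊤}   OUT={b:-; rest ⊤}
  B3:   IN={b:-; rest ⊤}   OUT=(all ⊤)
  B4:   IN=(all ⊤)   OUT={a:-; rest ⊤}
  B5:   IN={a:-; rest ⊤}   OUT={a:-; rest ⊤}

Merge at B5: IN[B5] = OUT[B4] = {a: -, b: ⊤, c: ⊤, d: ⊤, e: ⊤, f: ⊤}
Applying B5's transfer function to that IN value gives OUT[B5] (row B5 above).

Answer: {a: -, b: ⊤, c: ⊤, d: ⊤, e: ⊤, f: ⊤}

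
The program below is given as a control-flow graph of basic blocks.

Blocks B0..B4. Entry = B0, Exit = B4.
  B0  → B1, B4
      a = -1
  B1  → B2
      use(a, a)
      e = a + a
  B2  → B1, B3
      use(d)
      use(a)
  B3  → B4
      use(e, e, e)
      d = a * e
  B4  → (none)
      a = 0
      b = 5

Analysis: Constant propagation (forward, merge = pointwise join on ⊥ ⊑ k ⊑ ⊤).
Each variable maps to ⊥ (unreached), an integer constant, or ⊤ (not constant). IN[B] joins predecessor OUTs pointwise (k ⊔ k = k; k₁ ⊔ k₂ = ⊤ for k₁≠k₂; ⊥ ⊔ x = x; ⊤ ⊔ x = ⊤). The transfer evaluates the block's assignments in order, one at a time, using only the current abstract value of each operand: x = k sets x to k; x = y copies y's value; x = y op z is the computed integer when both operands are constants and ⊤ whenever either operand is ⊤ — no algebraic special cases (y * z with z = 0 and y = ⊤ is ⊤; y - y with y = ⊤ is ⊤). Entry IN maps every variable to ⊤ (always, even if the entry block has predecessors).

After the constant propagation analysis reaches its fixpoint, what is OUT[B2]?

Converged values:
  B0: | IN=(all ⊤) | OUT={a:-1; rest ⊤}
  B1: | IN={a:-1; rest ⊤} | OUT={a:-1, e:-2; rest ⊤}
  B2: | IN={a:-1, e:-2; rest ⊤} | OUT={a:-1, e:-2; rest ⊤}
  B3: | IN={a:-1, e:-2; rest ⊤} | OUT={a:-1, d:2, e:-2; rest ⊤}
  B4: | IN={a:-1; rest ⊤} | OUT={a:0, b:5; rest ⊤}

Merge at B2: IN[B2] = OUT[B1] = {a: -1, b: ⊤, c: ⊤, d: ⊤, e: -2, f: ⊤}
Applying B2's transfer function to that IN value gives OUT[B2] (row B2 above).

Answer: {a: -1, b: ⊤, c: ⊤, d: ⊤, e: -2, f: ⊤}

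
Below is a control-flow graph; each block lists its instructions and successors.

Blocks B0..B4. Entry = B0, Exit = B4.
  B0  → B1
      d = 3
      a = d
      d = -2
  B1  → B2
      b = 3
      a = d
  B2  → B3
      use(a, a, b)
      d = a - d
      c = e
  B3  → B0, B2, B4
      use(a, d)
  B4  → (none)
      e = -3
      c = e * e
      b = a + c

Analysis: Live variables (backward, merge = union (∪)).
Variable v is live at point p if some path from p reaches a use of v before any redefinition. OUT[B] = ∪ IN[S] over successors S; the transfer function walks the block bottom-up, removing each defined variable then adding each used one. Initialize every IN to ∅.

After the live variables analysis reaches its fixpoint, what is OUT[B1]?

Answer: {a, b, d, e}

Derivation:
Fixpoint table:
  B0: | IN={e} | OUT={d, e}
  B1: | IN={d, e} | OUT={a, b, d, e}
  B2: | IN={a, b, d, e} | OUT={a, b, d, e}
  B3: | IN={a, b, d, e} | OUT={a, b, d, e}
  B4: | IN={a} | OUT={}

Merge at B1: OUT[B1] = IN[B2] = {a, b, d, e}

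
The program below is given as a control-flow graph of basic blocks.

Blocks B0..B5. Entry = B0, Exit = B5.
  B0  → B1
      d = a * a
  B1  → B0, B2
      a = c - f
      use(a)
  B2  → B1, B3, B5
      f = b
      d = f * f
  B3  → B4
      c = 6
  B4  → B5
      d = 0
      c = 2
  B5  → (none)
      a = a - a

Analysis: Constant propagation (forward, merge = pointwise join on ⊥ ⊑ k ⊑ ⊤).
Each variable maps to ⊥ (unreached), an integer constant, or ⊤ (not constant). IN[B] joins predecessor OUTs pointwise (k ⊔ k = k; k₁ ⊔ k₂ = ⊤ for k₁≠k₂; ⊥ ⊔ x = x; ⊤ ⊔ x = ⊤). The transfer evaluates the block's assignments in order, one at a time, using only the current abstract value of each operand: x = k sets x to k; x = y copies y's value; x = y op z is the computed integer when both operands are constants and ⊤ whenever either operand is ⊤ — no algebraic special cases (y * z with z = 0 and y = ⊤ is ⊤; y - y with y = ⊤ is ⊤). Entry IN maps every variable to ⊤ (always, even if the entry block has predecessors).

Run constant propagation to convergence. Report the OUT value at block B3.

Answer: {a: ⊤, b: ⊤, c: 6, d: ⊤, e: ⊤, f: ⊤}

Derivation:
Fixpoint table:
  B0:  IN=(all ⊤)  OUT=(all ⊤)
  B1:  IN=(all ⊤)  OUT=(all ⊤)
  B2:  IN=(all ⊤)  OUT=(all ⊤)
  B3:  IN=(all ⊤)  OUT={c:6; rest ⊤}
  B4:  IN={c:6; rest ⊤}  OUT={c:2, d:0; rest ⊤}
  B5:  IN=(all ⊤)  OUT=(all ⊤)

Merge at B3: IN[B3] = OUT[B2] = {a: ⊤, b: ⊤, c: ⊤, d: ⊤, e: ⊤, f: ⊤}
Applying B3's transfer function to that IN value gives OUT[B3] (row B3 above).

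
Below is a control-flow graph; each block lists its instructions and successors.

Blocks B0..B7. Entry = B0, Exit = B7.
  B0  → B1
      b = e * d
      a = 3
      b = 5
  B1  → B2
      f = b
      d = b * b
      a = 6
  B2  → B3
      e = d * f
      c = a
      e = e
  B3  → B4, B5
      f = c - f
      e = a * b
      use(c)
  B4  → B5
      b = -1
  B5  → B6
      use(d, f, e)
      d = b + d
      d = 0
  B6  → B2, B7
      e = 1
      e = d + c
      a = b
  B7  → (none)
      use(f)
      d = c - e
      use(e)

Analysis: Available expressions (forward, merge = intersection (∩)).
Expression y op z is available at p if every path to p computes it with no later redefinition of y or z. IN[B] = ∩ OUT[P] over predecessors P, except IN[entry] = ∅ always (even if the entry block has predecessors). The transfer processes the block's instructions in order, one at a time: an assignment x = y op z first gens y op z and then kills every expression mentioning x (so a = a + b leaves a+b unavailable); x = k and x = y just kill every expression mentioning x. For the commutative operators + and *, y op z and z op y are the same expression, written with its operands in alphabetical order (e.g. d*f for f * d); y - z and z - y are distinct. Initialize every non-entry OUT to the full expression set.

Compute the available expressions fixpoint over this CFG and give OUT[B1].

Answer: {b*b}

Trace:
Converged values:
  B0:  IN={}  OUT={d*e}
  B1:  IN={d*e}  OUT={b*b}
  B2:  IN={}  OUT={d*f}
  B3:  IN={d*f}  OUT={a*b}
  B4:  IN={a*b}  OUT={}
  B5:  IN={}  OUT={}
  B6:  IN={}  OUT={c+d}
  B7:  IN={c+d}  OUT={c-e}

Merge at B1: IN[B1] = OUT[B0] = {d*e}
Applying B1's transfer function to that IN value gives OUT[B1] (row B1 above).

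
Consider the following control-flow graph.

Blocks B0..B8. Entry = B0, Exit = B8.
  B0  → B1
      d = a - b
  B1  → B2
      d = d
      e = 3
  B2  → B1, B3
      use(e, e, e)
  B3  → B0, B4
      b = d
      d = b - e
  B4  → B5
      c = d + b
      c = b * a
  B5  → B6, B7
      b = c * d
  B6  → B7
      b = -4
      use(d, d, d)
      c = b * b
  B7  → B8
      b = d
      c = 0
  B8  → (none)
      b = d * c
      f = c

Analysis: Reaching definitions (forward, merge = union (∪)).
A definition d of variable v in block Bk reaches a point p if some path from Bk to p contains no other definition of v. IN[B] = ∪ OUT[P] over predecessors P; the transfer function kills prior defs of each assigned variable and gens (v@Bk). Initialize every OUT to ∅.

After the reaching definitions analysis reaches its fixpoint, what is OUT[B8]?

Answer: {b@B8, c@B7, d@B3, e@B1, f@B8}

Trace:
Fixpoint table:
  B0: | IN={b@B3, d@B3, e@B1} | OUT={b@B3, d@B0, e@B1}
  B1: | IN={b@B3, d@B0, d@B1, e@B1} | OUT={b@B3, d@B1, e@B1}
  B2: | IN={b@B3, d@B1, e@B1} | OUT={b@B3, d@B1, e@B1}
  B3: | IN={b@B3, d@B1, e@B1} | OUT={b@B3, d@B3, e@B1}
  B4: | IN={b@B3, d@B3, e@B1} | OUT={b@B3, c@B4, d@B3, e@B1}
  B5: | IN={b@B3, c@B4, d@B3, e@B1} | OUT={b@B5, c@B4, d@B3, e@B1}
  B6: | IN={b@B5, c@B4, d@B3, e@B1} | OUT={b@B6, c@B6, d@B3, e@B1}
  B7: | IN={b@B5, b@B6, c@B4, c@B6, d@B3, e@B1} | OUT={b@B7, c@B7, d@B3, e@B1}
  B8: | IN={b@B7, c@B7, d@B3, e@B1} | OUT={b@B8, c@B7, d@B3, e@B1, f@B8}

Merge at B8: IN[B8] = OUT[B7] = {b@B7, c@B7, d@B3, e@B1}
Applying B8's transfer function to that IN value gives OUT[B8] (row B8 above).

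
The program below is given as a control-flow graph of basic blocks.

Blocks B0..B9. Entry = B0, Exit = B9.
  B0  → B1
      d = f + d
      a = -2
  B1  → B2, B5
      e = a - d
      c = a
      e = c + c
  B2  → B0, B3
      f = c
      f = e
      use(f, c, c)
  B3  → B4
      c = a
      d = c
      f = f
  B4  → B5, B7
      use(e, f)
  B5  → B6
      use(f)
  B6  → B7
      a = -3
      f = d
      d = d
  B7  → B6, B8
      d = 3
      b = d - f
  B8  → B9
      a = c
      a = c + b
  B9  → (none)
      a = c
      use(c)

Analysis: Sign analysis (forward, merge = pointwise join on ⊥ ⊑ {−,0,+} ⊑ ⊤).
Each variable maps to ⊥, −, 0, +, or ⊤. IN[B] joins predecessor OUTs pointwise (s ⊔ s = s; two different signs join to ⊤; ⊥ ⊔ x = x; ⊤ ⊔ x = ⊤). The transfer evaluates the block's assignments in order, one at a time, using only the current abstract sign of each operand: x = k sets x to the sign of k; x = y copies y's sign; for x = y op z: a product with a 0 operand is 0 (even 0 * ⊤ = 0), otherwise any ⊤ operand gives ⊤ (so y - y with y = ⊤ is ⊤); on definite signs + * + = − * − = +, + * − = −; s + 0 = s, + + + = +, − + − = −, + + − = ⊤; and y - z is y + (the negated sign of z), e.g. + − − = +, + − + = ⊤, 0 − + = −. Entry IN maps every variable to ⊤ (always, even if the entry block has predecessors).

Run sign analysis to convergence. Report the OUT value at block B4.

Converged values:
  B0:   IN=(all ⊤)   OUT={a:-; rest ⊤}
  B1:   IN={a:-; rest ⊤}   OUT={a:-, c:-, e:-; rest ⊤}
  B2:   IN={a:-, c:-, e:-; rest ⊤}   OUT={a:-, c:-, e:-, f:-; rest ⊤}
  B3:   IN={a:-, c:-, e:-, f:-; rest ⊤}   OUT={a:-, c:-, d:-, e:-, f:-; rest ⊤}
  B4:   IN={a:-, c:-, d:-, e:-, f:-; rest ⊤}   OUT={a:-, c:-, d:-, e:-, f:-; rest ⊤}
  B5:   IN={a:-, c:-, e:-; rest ⊤}   OUT={a:-, c:-, e:-; rest ⊤}
  B6:   IN={a:-, c:-, e:-; rest ⊤}   OUT={a:-, c:-, e:-; rest ⊤}
  B7:   IN={a:-, c:-, e:-; rest ⊤}   OUT={a:-, c:-, d:+, e:-; rest ⊤}
  B8:   IN={a:-, c:-, d:+, e:-; rest ⊤}   OUT={c:-, d:+, e:-; rest ⊤}
  B9:   IN={c:-, d:+, e:-; rest ⊤}   OUT={a:-, c:-, d:+, e:-; rest ⊤}

Merge at B4: IN[B4] = OUT[B3] = {a: -, b: ⊤, c: -, d: -, e: -, f: -}
Applying B4's transfer function to that IN value gives OUT[B4] (row B4 above).

Answer: {a: -, b: ⊤, c: -, d: -, e: -, f: -}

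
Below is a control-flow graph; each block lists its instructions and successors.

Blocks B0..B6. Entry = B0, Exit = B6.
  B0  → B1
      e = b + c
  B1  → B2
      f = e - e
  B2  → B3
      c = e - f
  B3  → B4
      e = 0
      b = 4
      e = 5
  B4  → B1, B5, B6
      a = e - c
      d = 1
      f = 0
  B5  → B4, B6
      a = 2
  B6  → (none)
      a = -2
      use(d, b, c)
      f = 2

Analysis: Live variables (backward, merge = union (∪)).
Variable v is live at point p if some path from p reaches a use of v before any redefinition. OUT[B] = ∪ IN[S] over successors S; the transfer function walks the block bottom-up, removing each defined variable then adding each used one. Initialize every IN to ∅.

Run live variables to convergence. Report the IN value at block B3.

Answer: {c}

Working:
Per-block solution:
  B0: | IN={b, c} | OUT={e}
  B1: | IN={e} | OUT={e, f}
  B2: | IN={e, f} | OUT={c}
  B3: | IN={c} | OUT={b, c, e}
  B4: | IN={b, c, e} | OUT={b, c, d, e}
  B5: | IN={b, c, d, e} | OUT={b, c, d, e}
  B6: | IN={b, c, d} | OUT={}

Merge at B3: OUT[B3] = IN[B4] = {b, c, e}
Applying B3's transfer function to that OUT value gives IN[B3] (row B3 above).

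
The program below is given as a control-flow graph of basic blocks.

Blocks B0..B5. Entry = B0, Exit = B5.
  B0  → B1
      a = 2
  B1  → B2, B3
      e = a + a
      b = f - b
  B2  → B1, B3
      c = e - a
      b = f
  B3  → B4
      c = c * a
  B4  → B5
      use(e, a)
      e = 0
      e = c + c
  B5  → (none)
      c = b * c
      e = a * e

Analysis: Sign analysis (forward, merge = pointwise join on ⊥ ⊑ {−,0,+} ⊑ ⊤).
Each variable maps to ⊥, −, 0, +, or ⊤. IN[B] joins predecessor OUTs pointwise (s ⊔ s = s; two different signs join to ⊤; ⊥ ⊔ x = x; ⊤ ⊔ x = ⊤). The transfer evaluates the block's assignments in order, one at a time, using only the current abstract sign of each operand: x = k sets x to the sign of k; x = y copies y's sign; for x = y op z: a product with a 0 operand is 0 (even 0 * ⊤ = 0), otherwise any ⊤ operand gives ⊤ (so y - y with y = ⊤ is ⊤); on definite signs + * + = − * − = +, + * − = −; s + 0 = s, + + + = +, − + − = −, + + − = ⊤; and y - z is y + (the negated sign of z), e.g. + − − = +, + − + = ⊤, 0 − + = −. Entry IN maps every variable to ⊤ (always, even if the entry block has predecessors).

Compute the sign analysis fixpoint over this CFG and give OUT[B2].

Converged values:
  B0:  IN=(all ⊤)  OUT={a:+; rest ⊤}
  B1:  IN={a:+; rest ⊤}  OUT={a:+, e:+; rest ⊤}
  B2:  IN={a:+, e:+; rest ⊤}  OUT={a:+, e:+; rest ⊤}
  B3:  IN={a:+, e:+; rest ⊤}  OUT={a:+, e:+; rest ⊤}
  B4:  IN={a:+, e:+; rest ⊤}  OUT={a:+; rest ⊤}
  B5:  IN={a:+; rest ⊤}  OUT={a:+; rest ⊤}

Merge at B2: IN[B2] = OUT[B1] = {a: +, b: ⊤, c: ⊤, d: ⊤, e: +, f: ⊤}
Applying B2's transfer function to that IN value gives OUT[B2] (row B2 above).

Answer: {a: +, b: ⊤, c: ⊤, d: ⊤, e: +, f: ⊤}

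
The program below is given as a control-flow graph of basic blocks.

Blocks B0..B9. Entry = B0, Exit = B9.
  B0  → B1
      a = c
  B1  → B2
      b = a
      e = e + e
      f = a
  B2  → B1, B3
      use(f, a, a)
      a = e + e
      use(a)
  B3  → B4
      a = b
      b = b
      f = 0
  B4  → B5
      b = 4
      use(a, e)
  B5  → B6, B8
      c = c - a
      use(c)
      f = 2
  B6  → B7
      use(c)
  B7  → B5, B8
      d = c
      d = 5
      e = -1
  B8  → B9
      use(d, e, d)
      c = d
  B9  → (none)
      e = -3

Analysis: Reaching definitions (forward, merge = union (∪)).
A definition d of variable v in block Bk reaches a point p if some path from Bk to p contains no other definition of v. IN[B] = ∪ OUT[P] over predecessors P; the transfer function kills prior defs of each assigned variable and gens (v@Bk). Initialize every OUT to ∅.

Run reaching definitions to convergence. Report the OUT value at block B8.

Fixpoint table:
  B0:  IN={}  OUT={a@B0}
  B1:  IN={a@B0, a@B2, b@B1, e@B1, f@B1}  OUT={a@B0, a@B2, b@B1, e@B1, f@B1}
  B2:  IN={a@B0, a@B2, b@B1, e@B1, f@B1}  OUT={a@B2, b@B1, e@B1, f@B1}
  B3:  IN={a@B2, b@B1, e@B1, f@B1}  OUT={a@B3, b@B3, e@B1, f@B3}
  B4:  IN={a@B3, b@B3, e@B1, f@B3}  OUT={a@B3, b@B4, e@B1, f@B3}
  B5:  IN={a@B3, b@B4, c@B5, d@B7, e@B1, e@B7, f@B3, f@B5}  OUT={a@B3, b@B4, c@B5, d@B7, e@B1, e@B7, f@B5}
  B6:  IN={a@B3, b@B4, c@B5, d@B7, e@B1, e@B7, f@B5}  OUT={a@B3, b@B4, c@B5, d@B7, e@B1, e@B7, f@B5}
  B7:  IN={a@B3, b@B4, c@B5, d@B7, e@B1, e@B7, f@B5}  OUT={a@B3, b@B4, c@B5, d@B7, e@B7, f@B5}
  B8:  IN={a@B3, b@B4, c@B5, d@B7, e@B1, e@B7, f@B5}  OUT={a@B3, b@B4, c@B8, d@B7, e@B1, e@B7, f@B5}
  B9:  IN={a@B3, b@B4, c@B8, d@B7, e@B1, e@B7, f@B5}  OUT={a@B3, b@B4, c@B8, d@B7, e@B9, f@B5}

Merge at B8: IN[B8] = OUT[B5] ⊔ OUT[B7] = {a@B3, b@B4, c@B5, d@B7, e@B1, e@B7, f@B5}
Applying B8's transfer function to that IN value gives OUT[B8] (row B8 above).

Answer: {a@B3, b@B4, c@B8, d@B7, e@B1, e@B7, f@B5}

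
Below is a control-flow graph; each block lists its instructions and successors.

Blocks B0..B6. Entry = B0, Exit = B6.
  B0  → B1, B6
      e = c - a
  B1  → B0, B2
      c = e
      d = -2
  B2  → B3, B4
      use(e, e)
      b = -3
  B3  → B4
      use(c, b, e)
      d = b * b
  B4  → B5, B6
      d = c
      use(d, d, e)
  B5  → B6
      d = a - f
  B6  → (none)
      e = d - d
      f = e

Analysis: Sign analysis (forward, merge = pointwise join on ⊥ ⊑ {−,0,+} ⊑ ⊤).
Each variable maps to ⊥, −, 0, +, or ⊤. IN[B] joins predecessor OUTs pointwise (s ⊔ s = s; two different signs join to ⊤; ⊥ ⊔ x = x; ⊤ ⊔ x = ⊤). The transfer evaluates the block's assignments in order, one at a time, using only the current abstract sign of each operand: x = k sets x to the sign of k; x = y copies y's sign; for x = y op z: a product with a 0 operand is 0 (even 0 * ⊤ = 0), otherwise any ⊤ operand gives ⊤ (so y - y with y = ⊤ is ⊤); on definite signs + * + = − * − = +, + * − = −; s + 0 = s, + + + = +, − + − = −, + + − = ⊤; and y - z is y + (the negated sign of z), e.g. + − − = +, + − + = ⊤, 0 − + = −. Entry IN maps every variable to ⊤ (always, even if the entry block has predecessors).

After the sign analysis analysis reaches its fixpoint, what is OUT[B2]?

Answer: {a: ⊤, b: -, c: ⊤, d: -, e: ⊤, f: ⊤}

Working:
Fixpoint table:
  B0: | IN=(all ⊤) | OUT=(all ⊤)
  B1: | IN=(all ⊤) | OUT={d:-; rest ⊤}
  B2: | IN={d:-; rest ⊤} | OUT={b:-, d:-; rest ⊤}
  B3: | IN={b:-, d:-; rest ⊤} | OUT={b:-, d:+; rest ⊤}
  B4: | IN={b:-; rest ⊤} | OUT={b:-; rest ⊤}
  B5: | IN={b:-; rest ⊤} | OUT={b:-; rest ⊤}
  B6: | IN=(all ⊤) | OUT=(all ⊤)

Merge at B2: IN[B2] = OUT[B1] = {a: ⊤, b: ⊤, c: ⊤, d: -, e: ⊤, f: ⊤}
Applying B2's transfer function to that IN value gives OUT[B2] (row B2 above).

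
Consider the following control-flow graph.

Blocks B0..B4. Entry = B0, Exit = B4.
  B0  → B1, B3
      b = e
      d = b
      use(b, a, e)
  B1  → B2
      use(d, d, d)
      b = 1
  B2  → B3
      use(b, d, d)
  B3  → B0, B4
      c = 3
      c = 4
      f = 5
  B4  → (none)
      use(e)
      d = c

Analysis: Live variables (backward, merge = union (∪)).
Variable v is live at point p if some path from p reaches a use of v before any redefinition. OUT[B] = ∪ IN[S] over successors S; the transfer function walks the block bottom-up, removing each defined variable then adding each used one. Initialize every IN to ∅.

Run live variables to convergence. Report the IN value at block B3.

Fixpoint table:
  B0:   IN={a, e}   OUT={a, d, e}
  B1:   IN={a, d, e}   OUT={a, b, d, e}
  B2:   IN={a, b, d, e}   OUT={a, e}
  B3:   IN={a, e}   OUT={a, c, e}
  B4:   IN={c, e}   OUT={}

Merge at B3: OUT[B3] = IN[B0] ⊔ IN[B4] = {a, c, e}
Applying B3's transfer function to that OUT value gives IN[B3] (row B3 above).

Answer: {a, e}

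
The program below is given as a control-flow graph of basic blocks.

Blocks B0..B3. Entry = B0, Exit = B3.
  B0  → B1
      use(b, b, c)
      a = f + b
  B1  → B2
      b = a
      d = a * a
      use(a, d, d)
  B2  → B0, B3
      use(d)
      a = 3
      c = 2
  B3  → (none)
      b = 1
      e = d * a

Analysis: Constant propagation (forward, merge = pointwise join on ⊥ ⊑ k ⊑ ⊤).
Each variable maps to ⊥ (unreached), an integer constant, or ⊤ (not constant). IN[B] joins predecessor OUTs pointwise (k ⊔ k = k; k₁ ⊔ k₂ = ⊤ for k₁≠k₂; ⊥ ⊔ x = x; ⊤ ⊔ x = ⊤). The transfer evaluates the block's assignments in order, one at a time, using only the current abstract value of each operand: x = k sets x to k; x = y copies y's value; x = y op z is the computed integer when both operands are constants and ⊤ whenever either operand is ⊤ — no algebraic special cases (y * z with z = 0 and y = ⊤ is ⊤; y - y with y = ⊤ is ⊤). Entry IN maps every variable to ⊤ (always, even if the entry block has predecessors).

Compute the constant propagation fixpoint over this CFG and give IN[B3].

Answer: {a: 3, b: ⊤, c: 2, d: ⊤, e: ⊤, f: ⊤}

Trace:
Fixpoint table:
  B0:   IN=(all ⊤)   OUT=(all ⊤)
  B1:   IN=(all ⊤)   OUT=(all ⊤)
  B2:   IN=(all ⊤)   OUT={a:3, c:2; rest ⊤}
  B3:   IN={a:3, c:2; rest ⊤}   OUT={a:3, b:1, c:2; rest ⊤}

Merge at B3: IN[B3] = OUT[B2] = {a: 3, b: ⊤, c: 2, d: ⊤, e: ⊤, f: ⊤}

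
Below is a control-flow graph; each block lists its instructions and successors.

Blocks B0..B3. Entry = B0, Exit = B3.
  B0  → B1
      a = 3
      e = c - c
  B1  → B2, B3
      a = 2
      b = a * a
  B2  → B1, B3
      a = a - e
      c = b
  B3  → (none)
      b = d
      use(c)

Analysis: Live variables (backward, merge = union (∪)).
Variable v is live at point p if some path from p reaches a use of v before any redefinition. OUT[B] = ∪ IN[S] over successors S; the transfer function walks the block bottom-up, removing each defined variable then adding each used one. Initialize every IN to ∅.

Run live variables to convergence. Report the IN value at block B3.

Per-block solution:
  B0:  IN={c, d}  OUT={c, d, e}
  B1:  IN={c, d, e}  OUT={a, b, c, d, e}
  B2:  IN={a, b, d, e}  OUT={c, d, e}
  B3:  IN={c, d}  OUT={}

B3 is the boundary node: OUT[B3] = {}
Applying B3's transfer function to that OUT value gives IN[B3] (row B3 above).

Answer: {c, d}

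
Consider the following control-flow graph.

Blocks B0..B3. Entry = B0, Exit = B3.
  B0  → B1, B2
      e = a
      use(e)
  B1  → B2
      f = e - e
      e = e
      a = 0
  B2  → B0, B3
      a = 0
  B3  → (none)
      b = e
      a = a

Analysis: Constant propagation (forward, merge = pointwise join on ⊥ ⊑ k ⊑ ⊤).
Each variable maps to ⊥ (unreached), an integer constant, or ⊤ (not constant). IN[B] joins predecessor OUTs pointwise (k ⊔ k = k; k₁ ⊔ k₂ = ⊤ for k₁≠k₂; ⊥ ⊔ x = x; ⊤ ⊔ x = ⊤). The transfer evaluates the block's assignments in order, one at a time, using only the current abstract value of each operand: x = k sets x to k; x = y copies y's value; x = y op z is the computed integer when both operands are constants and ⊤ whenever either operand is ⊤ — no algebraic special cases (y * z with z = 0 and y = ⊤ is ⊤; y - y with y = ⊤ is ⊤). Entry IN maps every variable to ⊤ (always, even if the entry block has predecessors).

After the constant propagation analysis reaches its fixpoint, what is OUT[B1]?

Answer: {a: 0, b: ⊤, c: ⊤, d: ⊤, e: ⊤, f: ⊤}

Working:
Fixpoint table:
  B0:  IN=(all ⊤)  OUT=(all ⊤)
  B1:  IN=(all ⊤)  OUT={a:0; rest ⊤}
  B2:  IN=(all ⊤)  OUT={a:0; rest ⊤}
  B3:  IN={a:0; rest ⊤}  OUT={a:0; rest ⊤}

Merge at B1: IN[B1] = OUT[B0] = {a: ⊤, b: ⊤, c: ⊤, d: ⊤, e: ⊤, f: ⊤}
Applying B1's transfer function to that IN value gives OUT[B1] (row B1 above).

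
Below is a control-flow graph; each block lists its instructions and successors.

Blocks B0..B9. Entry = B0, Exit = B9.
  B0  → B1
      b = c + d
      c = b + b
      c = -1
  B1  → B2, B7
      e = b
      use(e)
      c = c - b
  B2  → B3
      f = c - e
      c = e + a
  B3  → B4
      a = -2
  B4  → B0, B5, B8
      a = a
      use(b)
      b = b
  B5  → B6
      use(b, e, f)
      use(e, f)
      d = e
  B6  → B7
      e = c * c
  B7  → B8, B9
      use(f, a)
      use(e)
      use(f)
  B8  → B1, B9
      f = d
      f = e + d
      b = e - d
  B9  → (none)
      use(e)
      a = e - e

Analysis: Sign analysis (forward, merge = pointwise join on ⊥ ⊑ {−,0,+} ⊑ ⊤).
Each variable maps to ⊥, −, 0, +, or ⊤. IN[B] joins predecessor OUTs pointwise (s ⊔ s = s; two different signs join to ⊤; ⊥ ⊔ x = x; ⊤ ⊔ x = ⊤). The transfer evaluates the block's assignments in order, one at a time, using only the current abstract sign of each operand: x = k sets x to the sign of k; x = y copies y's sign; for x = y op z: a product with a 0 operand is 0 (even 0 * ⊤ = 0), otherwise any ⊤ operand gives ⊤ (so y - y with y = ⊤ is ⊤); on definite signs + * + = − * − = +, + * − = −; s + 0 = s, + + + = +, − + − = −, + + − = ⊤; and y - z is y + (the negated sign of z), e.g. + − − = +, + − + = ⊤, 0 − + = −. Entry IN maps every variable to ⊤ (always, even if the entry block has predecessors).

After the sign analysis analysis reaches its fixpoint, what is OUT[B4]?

Fixpoint table:
  B0:   IN=(all ⊤)   OUT={c:-; rest ⊤}
  B1:   IN=(all ⊤)   OUT=(all ⊤)
  B2:   IN=(all ⊤)   OUT=(all ⊤)
  B3:   IN=(all ⊤)   OUT={a:-; rest ⊤}
  B4:   IN={a:-; rest ⊤}   OUT={a:-; rest ⊤}
  B5:   IN={a:-; rest ⊤}   OUT={a:-; rest ⊤}
  B6:   IN={a:-; rest ⊤}   OUT={a:-; rest ⊤}
  B7:   IN=(all ⊤)   OUT=(all ⊤)
  B8:   IN=(all ⊤)   OUT=(all ⊤)
  B9:   IN=(all ⊤)   OUT=(all ⊤)

Merge at B4: IN[B4] = OUT[B3] = {a: -, b: ⊤, c: ⊤, d: ⊤, e: ⊤, f: ⊤}
Applying B4's transfer function to that IN value gives OUT[B4] (row B4 above).

Answer: {a: -, b: ⊤, c: ⊤, d: ⊤, e: ⊤, f: ⊤}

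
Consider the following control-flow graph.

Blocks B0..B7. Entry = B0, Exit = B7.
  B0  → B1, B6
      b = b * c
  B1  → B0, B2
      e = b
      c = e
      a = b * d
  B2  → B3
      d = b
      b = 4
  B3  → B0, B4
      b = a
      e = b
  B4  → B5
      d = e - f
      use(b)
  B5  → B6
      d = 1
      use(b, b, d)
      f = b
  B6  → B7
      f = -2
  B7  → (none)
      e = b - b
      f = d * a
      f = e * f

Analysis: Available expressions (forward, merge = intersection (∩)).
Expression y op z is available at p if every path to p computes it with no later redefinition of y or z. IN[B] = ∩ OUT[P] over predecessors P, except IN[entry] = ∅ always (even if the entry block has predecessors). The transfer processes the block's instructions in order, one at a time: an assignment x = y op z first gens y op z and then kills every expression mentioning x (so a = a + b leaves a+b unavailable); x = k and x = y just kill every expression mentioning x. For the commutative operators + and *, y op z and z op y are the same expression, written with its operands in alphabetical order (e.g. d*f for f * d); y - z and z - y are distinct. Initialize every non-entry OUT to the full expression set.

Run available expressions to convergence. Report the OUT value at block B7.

Answer: {a*d, b-b}

Trace:
Per-block solution:
  B0:  IN={}  OUT={}
  B1:  IN={}  OUT={b*d}
  B2:  IN={b*d}  OUT={}
  B3:  IN={}  OUT={}
  B4:  IN={}  OUT={e-f}
  B5:  IN={e-f}  OUT={}
  B6:  IN={}  OUT={}
  B7:  IN={}  OUT={a*d, b-b}

Merge at B7: IN[B7] = OUT[B6] = {}
Applying B7's transfer function to that IN value gives OUT[B7] (row B7 above).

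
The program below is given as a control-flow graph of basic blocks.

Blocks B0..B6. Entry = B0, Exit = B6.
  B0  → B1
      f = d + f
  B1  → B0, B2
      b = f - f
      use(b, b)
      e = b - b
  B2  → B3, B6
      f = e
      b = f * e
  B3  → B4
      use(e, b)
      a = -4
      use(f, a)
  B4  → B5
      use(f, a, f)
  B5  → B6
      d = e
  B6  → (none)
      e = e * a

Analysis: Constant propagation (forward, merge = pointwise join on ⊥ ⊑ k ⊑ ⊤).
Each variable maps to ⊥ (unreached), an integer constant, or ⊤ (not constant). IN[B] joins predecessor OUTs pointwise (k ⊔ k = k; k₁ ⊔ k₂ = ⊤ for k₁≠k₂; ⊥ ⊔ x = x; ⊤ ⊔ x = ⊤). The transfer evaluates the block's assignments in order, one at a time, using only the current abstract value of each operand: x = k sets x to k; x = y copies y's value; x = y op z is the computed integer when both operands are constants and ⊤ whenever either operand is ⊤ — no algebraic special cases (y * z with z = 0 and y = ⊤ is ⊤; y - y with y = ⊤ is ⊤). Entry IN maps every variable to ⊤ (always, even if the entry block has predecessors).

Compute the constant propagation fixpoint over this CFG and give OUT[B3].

Answer: {a: -4, b: ⊤, c: ⊤, d: ⊤, e: ⊤, f: ⊤}

Working:
Per-block solution:
  B0:  IN=(all ⊤)  OUT=(all ⊤)
  B1:  IN=(all ⊤)  OUT=(all ⊤)
  B2:  IN=(all ⊤)  OUT=(all ⊤)
  B3:  IN=(all ⊤)  OUT={a:-4; rest ⊤}
  B4:  IN={a:-4; rest ⊤}  OUT={a:-4; rest ⊤}
  B5:  IN={a:-4; rest ⊤}  OUT={a:-4; rest ⊤}
  B6:  IN=(all ⊤)  OUT=(all ⊤)

Merge at B3: IN[B3] = OUT[B2] = {a: ⊤, b: ⊤, c: ⊤, d: ⊤, e: ⊤, f: ⊤}
Applying B3's transfer function to that IN value gives OUT[B3] (row B3 above).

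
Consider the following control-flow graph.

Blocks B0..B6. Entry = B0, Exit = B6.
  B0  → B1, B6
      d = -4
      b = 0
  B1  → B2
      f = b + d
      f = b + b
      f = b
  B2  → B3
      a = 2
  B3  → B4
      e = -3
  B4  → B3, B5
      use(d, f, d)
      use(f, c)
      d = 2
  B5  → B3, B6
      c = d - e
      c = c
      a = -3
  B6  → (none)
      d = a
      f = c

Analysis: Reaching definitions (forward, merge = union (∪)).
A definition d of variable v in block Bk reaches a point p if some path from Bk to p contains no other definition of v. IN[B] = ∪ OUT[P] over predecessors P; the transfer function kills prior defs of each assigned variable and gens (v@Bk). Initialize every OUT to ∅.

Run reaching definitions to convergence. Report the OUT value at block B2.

Fixpoint table:
  B0:   IN={}   OUT={b@B0, d@B0}
  B1:   IN={b@B0, d@B0}   OUT={b@B0, d@B0, f@B1}
  B2:   IN={b@B0, d@B0, f@B1}   OUT={a@B2, b@B0, d@B0, f@B1}
  B3:   IN={a@B2, a@B5, b@B0, c@B5, d@B0, d@B4, e@B3, f@B1}   OUT={a@B2, a@B5, b@B0, c@B5, d@B0, d@B4, e@B3, f@B1}
  B4:   IN={a@B2, a@B5, b@B0, c@B5, d@B0, d@B4, e@B3, f@B1}   OUT={a@B2, a@B5, b@B0, c@B5, d@B4, e@B3, f@B1}
  B5:   IN={a@B2, a@B5, b@B0, c@B5, d@B4, e@B3, f@B1}   OUT={a@B5, b@B0, c@B5, d@B4, e@B3, f@B1}
  B6:   IN={a@B5, b@B0, c@B5, d@B0, d@B4, e@B3, f@B1}   OUT={a@B5, b@B0, c@B5, d@B6, e@B3, f@B6}

Merge at B2: IN[B2] = OUT[B1] = {b@B0, d@B0, f@B1}
Applying B2's transfer function to that IN value gives OUT[B2] (row B2 above).

Answer: {a@B2, b@B0, d@B0, f@B1}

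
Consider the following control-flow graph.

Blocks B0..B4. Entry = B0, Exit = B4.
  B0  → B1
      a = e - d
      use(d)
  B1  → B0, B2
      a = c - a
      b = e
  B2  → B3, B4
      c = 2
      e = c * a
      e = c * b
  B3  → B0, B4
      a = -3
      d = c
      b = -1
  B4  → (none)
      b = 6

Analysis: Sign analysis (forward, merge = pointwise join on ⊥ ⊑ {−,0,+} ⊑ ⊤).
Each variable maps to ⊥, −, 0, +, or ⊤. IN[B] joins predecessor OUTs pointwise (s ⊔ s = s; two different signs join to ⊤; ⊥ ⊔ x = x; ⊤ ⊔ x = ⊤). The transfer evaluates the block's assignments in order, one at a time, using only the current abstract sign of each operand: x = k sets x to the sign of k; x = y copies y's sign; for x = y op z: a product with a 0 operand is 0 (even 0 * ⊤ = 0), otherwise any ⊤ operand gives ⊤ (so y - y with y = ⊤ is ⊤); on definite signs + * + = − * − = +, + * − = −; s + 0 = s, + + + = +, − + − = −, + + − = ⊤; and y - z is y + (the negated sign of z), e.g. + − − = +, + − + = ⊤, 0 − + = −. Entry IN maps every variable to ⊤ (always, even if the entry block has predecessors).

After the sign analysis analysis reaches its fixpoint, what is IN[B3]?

Per-block solution:
  B0:  IN=(all ⊤)  OUT=(all ⊤)
  B1:  IN=(all ⊤)  OUT=(all ⊤)
  B2:  IN=(all ⊤)  OUT={c:+; rest ⊤}
  B3:  IN={c:+; rest ⊤}  OUT={a:-, b:-, c:+, d:+; rest ⊤}
  B4:  IN={c:+; rest ⊤}  OUT={b:+, c:+; rest ⊤}

Merge at B3: IN[B3] = OUT[B2] = {a: ⊤, b: ⊤, c: +, d: ⊤, e: ⊤, f: ⊤}

Answer: {a: ⊤, b: ⊤, c: +, d: ⊤, e: ⊤, f: ⊤}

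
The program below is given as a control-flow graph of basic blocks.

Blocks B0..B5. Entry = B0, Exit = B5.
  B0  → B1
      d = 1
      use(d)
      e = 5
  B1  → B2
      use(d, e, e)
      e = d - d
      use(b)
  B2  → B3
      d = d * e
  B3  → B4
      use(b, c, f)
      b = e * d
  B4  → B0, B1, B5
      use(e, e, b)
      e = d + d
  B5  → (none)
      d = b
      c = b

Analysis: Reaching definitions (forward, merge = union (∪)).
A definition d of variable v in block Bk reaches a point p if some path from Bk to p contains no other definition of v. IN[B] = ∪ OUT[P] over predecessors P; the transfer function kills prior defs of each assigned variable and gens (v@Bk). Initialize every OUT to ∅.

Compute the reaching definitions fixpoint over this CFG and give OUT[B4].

Fixpoint table:
  B0:  IN={b@B3, d@B2, e@B4}  OUT={b@B3, d@B0, e@B0}
  B1:  IN={b@B3, d@B0, d@B2, e@B0, e@B4}  OUT={b@B3, d@B0, d@B2, e@B1}
  B2:  IN={b@B3, d@B0, d@B2, e@B1}  OUT={b@B3, d@B2, e@B1}
  B3:  IN={b@B3, d@B2, e@B1}  OUT={b@B3, d@B2, e@B1}
  B4:  IN={b@B3, d@B2, e@B1}  OUT={b@B3, d@B2, e@B4}
  B5:  IN={b@B3, d@B2, e@B4}  OUT={b@B3, c@B5, d@B5, e@B4}

Merge at B4: IN[B4] = OUT[B3] = {b@B3, d@B2, e@B1}
Applying B4's transfer function to that IN value gives OUT[B4] (row B4 above).

Answer: {b@B3, d@B2, e@B4}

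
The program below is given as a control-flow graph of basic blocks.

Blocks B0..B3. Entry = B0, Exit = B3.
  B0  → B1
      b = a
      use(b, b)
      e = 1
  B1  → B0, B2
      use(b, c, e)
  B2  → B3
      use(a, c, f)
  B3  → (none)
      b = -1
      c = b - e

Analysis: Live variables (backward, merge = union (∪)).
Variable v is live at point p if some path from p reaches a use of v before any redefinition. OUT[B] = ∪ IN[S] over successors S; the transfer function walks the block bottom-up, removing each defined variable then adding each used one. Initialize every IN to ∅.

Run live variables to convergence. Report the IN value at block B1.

Per-block solution:
  B0:   IN={a, c, f}   OUT={a, b, c, e, f}
  B1:   IN={a, b, c, e, f}   OUT={a, c, e, f}
  B2:   IN={a, c, e, f}   OUT={e}
  B3:   IN={e}   OUT={}

Merge at B1: OUT[B1] = IN[B0] ⊔ IN[B2] = {a, c, e, f}
Applying B1's transfer function to that OUT value gives IN[B1] (row B1 above).

Answer: {a, b, c, e, f}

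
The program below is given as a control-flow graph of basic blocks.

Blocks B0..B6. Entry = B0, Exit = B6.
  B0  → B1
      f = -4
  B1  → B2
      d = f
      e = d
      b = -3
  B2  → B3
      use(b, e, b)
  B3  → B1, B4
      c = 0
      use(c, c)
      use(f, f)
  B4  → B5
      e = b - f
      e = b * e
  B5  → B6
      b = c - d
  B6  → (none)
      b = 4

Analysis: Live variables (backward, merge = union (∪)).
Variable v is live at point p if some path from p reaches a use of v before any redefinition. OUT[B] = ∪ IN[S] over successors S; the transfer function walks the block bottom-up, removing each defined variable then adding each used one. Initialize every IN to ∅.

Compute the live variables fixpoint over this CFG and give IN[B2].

Per-block solution:
  B0: | IN={} | OUT={f}
  B1: | IN={f} | OUT={b, d, e, f}
  B2: | IN={b, d, e, f} | OUT={b, d, f}
  B3: | IN={b, d, f} | OUT={b, c, d, f}
  B4: | IN={b, c, d, f} | OUT={c, d}
  B5: | IN={c, d} | OUT={}
  B6: | IN={} | OUT={}

Merge at B2: OUT[B2] = IN[B3] = {b, d, f}
Applying B2's transfer function to that OUT value gives IN[B2] (row B2 above).

Answer: {b, d, e, f}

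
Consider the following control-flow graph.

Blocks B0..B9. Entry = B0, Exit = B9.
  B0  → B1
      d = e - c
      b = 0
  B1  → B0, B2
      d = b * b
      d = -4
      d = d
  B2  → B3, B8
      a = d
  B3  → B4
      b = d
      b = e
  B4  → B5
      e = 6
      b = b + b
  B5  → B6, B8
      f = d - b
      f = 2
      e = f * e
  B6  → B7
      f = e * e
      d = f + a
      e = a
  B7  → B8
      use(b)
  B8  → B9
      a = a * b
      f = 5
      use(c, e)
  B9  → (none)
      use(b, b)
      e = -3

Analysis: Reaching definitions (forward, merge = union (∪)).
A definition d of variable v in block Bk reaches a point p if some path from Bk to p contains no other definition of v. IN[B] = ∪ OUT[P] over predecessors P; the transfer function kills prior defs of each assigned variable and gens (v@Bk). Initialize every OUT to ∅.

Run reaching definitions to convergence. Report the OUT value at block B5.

Answer: {a@B2, b@B4, d@B1, e@B5, f@B5}

Working:
Per-block solution:
  B0:  IN={b@B0, d@B1}  OUT={b@B0, d@B0}
  B1:  IN={b@B0, d@B0}  OUT={b@B0, d@B1}
  B2:  IN={b@B0, d@B1}  OUT={a@B2, b@B0, d@B1}
  B3:  IN={a@B2, b@B0, d@B1}  OUT={a@B2, b@B3, d@B1}
  B4:  IN={a@B2, b@B3, d@B1}  OUT={a@B2, b@B4, d@B1, e@B4}
  B5:  IN={a@B2, b@B4, d@B1, e@B4}  OUT={a@B2, b@B4, d@B1, e@B5, f@B5}
  B6:  IN={a@B2, b@B4, d@B1, e@B5, f@B5}  OUT={a@B2, b@B4, d@B6, e@B6, f@B6}
  B7:  IN={a@B2, b@B4, d@B6, e@B6, f@B6}  OUT={a@B2, b@B4, d@B6, e@B6, f@B6}
  B8:  IN={a@B2, b@B0, b@B4, d@B1, d@B6, e@B5, e@B6, f@B5, f@B6}  OUT={a@B8, b@B0, b@B4, d@B1, d@B6, e@B5, e@B6, f@B8}
  B9:  IN={a@B8, b@B0, b@B4, d@B1, d@B6, e@B5, e@B6, f@B8}  OUT={a@B8, b@B0, b@B4, d@B1, d@B6, e@B9, f@B8}

Merge at B5: IN[B5] = OUT[B4] = {a@B2, b@B4, d@B1, e@B4}
Applying B5's transfer function to that IN value gives OUT[B5] (row B5 above).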